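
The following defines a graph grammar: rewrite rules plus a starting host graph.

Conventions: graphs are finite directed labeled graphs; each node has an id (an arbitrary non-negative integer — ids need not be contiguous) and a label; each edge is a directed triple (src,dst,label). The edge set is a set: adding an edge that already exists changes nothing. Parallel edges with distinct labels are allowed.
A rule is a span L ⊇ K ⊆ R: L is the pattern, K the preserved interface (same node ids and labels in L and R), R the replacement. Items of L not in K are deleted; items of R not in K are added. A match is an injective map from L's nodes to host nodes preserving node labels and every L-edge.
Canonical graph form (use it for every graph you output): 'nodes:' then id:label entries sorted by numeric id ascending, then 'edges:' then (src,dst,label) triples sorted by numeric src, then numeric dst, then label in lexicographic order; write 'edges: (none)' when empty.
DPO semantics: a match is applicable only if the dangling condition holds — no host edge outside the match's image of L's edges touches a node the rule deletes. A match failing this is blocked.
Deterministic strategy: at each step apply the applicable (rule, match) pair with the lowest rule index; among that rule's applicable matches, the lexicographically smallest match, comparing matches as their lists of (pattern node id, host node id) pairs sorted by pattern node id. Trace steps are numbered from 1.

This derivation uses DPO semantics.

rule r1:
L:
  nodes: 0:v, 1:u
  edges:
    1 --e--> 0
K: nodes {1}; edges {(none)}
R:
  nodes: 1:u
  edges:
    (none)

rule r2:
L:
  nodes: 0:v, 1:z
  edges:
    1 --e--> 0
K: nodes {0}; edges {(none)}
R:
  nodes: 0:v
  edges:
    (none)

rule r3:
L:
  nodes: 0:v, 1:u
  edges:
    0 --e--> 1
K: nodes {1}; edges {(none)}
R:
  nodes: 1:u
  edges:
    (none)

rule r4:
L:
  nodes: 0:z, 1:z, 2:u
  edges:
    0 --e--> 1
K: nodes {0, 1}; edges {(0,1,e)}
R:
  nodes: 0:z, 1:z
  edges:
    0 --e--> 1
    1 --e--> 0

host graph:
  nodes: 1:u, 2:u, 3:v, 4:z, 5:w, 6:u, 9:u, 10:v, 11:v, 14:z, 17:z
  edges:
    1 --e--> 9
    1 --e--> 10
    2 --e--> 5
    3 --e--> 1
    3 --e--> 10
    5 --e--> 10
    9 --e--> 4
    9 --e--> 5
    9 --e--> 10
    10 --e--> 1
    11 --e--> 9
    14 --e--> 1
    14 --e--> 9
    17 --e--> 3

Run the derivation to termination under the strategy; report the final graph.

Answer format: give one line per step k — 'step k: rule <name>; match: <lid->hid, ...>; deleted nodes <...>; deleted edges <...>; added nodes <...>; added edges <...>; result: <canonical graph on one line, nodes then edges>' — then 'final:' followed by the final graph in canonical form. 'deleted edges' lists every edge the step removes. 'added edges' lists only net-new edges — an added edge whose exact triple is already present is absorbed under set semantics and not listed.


step 1: rule r2; match: 0->3, 1->17; deleted nodes 17; deleted edges (17,3,e); added nodes (none); added edges (none); result: nodes: 1:u, 2:u, 3:v, 4:z, 5:w, 6:u, 9:u, 10:v, 11:v, 14:z edges: (1,9,e); (1,10,e); (2,5,e); (3,1,e); (3,10,e); (5,10,e); (9,4,e); (9,5,e); (9,10,e); (10,1,e); (11,9,e); (14,1,e); (14,9,e)
step 2: rule r3; match: 0->11, 1->9; deleted nodes 11; deleted edges (11,9,e); added nodes (none); added edges (none); result: nodes: 1:u, 2:u, 3:v, 4:z, 5:w, 6:u, 9:u, 10:v, 14:z edges: (1,9,e); (1,10,e); (2,5,e); (3,1,e); (3,10,e); (5,10,e); (9,4,e); (9,5,e); (9,10,e); (10,1,e); (14,1,e); (14,9,e)
final:
nodes: 1:u, 2:u, 3:v, 4:z, 5:w, 6:u, 9:u, 10:v, 14:z
edges: (1,9,e); (1,10,e); (2,5,e); (3,1,e); (3,10,e); (5,10,e); (9,4,e); (9,5,e); (9,10,e); (10,1,e); (14,1,e); (14,9,e)


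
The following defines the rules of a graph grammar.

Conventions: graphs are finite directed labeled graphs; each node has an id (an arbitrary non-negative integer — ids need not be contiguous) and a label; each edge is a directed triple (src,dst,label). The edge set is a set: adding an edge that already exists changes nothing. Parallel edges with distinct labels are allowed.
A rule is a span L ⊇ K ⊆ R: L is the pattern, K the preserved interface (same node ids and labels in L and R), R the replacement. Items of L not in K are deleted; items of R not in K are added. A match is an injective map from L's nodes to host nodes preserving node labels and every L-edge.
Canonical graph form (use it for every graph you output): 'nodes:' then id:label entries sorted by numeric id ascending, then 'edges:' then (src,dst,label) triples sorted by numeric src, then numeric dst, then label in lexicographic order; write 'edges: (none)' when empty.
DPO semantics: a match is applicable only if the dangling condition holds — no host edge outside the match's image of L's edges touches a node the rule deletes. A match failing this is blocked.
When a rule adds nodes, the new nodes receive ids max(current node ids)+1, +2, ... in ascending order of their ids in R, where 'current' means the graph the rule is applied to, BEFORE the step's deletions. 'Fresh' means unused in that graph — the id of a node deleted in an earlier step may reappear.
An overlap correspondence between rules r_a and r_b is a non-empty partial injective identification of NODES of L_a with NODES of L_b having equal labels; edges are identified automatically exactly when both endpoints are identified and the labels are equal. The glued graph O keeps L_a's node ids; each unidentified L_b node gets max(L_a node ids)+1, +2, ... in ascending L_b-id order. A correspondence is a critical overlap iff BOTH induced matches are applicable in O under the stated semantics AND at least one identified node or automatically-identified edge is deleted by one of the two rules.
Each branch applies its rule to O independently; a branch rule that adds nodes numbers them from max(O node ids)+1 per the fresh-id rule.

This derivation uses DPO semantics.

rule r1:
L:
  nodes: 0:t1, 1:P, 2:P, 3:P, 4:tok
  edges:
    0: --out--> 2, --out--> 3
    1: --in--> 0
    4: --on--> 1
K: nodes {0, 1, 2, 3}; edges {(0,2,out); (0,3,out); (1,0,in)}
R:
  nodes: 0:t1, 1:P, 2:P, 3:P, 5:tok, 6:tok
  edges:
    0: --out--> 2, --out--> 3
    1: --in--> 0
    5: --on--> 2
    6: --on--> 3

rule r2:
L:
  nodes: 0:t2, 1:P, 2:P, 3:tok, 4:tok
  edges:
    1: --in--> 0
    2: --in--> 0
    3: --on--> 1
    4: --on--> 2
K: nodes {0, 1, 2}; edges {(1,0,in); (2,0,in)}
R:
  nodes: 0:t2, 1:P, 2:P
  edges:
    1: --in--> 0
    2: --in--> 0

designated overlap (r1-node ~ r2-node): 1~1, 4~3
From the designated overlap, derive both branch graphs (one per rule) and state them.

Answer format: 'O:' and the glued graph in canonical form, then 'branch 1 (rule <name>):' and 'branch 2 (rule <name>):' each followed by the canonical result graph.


O:
nodes: 0:t1, 1:P, 2:P, 3:P, 4:tok, 5:t2, 6:P, 7:tok
edges: (0,2,out); (0,3,out); (1,0,in); (1,5,in); (4,1,on); (6,5,in); (7,6,on)
branch 1 (rule r1):
nodes: 0:t1, 1:P, 2:P, 3:P, 5:t2, 6:P, 7:tok, 8:tok, 9:tok
edges: (0,2,out); (0,3,out); (1,0,in); (1,5,in); (6,5,in); (7,6,on); (8,2,on); (9,3,on)
branch 2 (rule r2):
nodes: 0:t1, 1:P, 2:P, 3:P, 5:t2, 6:P
edges: (0,2,out); (0,3,out); (1,0,in); (1,5,in); (6,5,in)


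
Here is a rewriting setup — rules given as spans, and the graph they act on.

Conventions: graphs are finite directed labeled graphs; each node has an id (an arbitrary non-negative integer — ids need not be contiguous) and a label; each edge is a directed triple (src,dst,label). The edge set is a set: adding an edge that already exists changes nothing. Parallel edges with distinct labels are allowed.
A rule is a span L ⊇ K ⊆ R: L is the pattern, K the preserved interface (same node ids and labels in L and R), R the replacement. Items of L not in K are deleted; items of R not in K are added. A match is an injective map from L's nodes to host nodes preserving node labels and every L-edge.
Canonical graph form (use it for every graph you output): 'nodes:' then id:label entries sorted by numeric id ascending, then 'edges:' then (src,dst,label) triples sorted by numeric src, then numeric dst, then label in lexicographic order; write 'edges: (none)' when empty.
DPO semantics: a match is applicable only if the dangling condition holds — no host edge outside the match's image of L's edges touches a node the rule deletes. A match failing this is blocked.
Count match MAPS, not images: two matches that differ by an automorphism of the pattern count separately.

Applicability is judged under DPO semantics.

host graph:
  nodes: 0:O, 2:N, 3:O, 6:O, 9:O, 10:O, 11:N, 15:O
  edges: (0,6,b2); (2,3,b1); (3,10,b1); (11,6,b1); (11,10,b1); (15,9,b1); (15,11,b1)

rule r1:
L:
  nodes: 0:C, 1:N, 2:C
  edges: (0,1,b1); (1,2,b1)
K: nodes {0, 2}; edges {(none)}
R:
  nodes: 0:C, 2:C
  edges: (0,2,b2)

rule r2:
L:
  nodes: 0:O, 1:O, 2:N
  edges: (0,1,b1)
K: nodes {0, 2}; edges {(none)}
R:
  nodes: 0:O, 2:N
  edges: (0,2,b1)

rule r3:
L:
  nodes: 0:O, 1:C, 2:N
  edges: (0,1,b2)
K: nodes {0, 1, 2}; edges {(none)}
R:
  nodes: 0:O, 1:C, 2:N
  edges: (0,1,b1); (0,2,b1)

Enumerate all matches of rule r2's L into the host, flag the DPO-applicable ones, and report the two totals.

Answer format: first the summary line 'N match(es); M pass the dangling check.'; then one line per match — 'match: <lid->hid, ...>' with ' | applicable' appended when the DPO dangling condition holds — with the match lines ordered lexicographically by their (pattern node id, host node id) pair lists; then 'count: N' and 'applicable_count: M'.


4 match(es); 2 pass the dangling check.
match: 0->3, 1->10, 2->2
match: 0->3, 1->10, 2->11
match: 0->15, 1->9, 2->2 | applicable
match: 0->15, 1->9, 2->11 | applicable
count: 4
applicable_count: 2


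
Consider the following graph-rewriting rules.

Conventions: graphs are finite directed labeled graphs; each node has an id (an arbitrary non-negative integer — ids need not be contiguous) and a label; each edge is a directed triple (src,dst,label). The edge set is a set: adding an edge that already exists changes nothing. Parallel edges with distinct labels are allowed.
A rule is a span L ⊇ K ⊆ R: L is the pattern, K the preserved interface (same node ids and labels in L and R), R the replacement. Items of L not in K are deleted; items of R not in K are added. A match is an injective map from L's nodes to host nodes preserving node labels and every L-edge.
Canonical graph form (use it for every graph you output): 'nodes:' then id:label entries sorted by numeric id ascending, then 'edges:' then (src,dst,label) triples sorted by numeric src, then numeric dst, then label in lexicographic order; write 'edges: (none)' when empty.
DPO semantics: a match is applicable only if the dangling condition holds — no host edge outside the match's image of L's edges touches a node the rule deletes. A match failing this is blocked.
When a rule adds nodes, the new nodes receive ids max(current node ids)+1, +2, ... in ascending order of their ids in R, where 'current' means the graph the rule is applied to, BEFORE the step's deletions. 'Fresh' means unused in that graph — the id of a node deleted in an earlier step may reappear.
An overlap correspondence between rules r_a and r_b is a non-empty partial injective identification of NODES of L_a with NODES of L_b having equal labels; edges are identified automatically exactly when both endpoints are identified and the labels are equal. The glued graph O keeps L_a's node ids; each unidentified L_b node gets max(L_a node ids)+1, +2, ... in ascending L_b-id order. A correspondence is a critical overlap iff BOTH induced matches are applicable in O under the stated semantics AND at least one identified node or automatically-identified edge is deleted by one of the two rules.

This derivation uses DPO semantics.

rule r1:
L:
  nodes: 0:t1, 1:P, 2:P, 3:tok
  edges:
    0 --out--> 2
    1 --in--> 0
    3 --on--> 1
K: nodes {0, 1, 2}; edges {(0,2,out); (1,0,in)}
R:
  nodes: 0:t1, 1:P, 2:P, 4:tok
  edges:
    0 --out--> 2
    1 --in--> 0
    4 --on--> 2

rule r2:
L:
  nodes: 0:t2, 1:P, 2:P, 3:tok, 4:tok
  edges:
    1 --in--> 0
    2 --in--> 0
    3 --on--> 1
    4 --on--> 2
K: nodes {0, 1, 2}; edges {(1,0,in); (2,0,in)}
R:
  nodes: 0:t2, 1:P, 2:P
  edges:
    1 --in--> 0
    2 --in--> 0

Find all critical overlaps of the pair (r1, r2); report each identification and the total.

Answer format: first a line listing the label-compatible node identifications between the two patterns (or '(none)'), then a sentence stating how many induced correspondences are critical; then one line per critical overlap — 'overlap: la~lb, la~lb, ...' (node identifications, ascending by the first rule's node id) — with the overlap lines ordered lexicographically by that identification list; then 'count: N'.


label-compatible node identifications between L(r1) and L(r2): 1~1, 1~2, 2~1, 2~2, 3~3, 3~4
4 of the induced correspondences are critical overlaps of r1 and r2.
overlap: 1~1, 2~2, 3~3
overlap: 1~1, 3~3
overlap: 1~2, 2~1, 3~4
overlap: 1~2, 3~4
count: 4


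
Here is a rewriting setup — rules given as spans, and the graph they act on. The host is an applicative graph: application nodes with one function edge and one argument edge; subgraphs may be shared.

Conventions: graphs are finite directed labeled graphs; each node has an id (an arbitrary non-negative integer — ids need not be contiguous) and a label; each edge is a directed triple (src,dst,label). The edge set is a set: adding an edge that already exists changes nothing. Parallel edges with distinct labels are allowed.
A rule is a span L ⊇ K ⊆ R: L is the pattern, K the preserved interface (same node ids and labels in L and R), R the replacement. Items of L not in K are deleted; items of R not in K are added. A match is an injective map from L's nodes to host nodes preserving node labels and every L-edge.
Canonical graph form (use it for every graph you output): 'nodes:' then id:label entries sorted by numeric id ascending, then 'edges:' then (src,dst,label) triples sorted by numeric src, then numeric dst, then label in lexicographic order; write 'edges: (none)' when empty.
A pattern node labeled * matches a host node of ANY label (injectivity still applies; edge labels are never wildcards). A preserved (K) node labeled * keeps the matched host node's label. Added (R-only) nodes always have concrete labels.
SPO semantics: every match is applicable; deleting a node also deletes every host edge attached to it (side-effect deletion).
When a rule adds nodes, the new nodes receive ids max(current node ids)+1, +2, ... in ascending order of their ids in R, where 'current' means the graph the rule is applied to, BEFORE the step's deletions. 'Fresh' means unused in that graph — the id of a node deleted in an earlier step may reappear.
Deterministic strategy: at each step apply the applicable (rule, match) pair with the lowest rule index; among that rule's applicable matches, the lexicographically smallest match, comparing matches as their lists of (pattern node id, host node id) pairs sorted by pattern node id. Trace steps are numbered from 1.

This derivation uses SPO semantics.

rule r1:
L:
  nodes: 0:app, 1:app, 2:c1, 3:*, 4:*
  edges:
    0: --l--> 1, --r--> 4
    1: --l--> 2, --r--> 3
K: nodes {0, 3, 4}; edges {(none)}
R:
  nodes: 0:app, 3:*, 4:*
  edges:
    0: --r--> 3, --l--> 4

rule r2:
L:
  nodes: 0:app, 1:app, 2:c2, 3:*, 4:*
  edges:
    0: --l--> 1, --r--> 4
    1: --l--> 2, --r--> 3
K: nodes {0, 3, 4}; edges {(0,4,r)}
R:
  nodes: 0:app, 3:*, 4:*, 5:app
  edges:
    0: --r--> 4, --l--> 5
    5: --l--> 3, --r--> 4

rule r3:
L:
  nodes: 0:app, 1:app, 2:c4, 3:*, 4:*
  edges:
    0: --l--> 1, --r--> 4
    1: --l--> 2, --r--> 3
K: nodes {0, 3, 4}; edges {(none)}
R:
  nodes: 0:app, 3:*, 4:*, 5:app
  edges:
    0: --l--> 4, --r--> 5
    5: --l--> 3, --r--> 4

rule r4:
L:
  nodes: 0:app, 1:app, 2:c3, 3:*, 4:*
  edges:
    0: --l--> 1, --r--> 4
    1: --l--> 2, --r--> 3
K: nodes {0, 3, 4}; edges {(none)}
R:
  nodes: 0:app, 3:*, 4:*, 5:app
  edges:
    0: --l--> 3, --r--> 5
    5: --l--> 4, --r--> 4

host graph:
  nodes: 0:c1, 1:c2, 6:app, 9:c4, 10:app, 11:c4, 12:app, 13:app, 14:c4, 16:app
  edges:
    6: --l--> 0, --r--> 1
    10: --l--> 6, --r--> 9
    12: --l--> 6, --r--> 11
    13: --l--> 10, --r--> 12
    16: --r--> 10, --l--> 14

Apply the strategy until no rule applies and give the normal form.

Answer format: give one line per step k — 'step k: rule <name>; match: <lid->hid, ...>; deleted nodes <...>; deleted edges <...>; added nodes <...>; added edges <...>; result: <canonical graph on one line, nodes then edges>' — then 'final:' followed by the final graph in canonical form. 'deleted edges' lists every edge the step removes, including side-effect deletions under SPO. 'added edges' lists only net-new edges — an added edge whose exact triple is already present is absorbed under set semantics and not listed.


step 1: rule r1; match: 0->10, 1->6, 2->0, 3->1, 4->9; deleted nodes 0, 6; deleted edges (6,0,l); (6,1,r); (10,6,l); (10,9,r); (12,6,l); added nodes (none); added edges (10,1,r); (10,9,l); result: nodes: 1:c2, 9:c4, 10:app, 11:c4, 12:app, 13:app, 14:c4, 16:app edges: (10,1,r); (10,9,l); (12,11,r); (13,10,l); (13,12,r); (16,10,r); (16,14,l)
step 2: rule r3; match: 0->13, 1->10, 2->9, 3->1, 4->12; deleted nodes 9, 10; deleted edges (10,1,r); (10,9,l); (13,10,l); (13,12,r); (16,10,r); added nodes 17; added edges (13,12,l); (13,17,r); (17,1,l); (17,12,r); result: nodes: 1:c2, 11:c4, 12:app, 13:app, 14:c4, 16:app, 17:app edges: (12,11,r); (13,12,l); (13,17,r); (16,14,l); (17,1,l); (17,12,r)
final:
nodes: 1:c2, 11:c4, 12:app, 13:app, 14:c4, 16:app, 17:app
edges: (12,11,r); (13,12,l); (13,17,r); (16,14,l); (17,1,l); (17,12,r)


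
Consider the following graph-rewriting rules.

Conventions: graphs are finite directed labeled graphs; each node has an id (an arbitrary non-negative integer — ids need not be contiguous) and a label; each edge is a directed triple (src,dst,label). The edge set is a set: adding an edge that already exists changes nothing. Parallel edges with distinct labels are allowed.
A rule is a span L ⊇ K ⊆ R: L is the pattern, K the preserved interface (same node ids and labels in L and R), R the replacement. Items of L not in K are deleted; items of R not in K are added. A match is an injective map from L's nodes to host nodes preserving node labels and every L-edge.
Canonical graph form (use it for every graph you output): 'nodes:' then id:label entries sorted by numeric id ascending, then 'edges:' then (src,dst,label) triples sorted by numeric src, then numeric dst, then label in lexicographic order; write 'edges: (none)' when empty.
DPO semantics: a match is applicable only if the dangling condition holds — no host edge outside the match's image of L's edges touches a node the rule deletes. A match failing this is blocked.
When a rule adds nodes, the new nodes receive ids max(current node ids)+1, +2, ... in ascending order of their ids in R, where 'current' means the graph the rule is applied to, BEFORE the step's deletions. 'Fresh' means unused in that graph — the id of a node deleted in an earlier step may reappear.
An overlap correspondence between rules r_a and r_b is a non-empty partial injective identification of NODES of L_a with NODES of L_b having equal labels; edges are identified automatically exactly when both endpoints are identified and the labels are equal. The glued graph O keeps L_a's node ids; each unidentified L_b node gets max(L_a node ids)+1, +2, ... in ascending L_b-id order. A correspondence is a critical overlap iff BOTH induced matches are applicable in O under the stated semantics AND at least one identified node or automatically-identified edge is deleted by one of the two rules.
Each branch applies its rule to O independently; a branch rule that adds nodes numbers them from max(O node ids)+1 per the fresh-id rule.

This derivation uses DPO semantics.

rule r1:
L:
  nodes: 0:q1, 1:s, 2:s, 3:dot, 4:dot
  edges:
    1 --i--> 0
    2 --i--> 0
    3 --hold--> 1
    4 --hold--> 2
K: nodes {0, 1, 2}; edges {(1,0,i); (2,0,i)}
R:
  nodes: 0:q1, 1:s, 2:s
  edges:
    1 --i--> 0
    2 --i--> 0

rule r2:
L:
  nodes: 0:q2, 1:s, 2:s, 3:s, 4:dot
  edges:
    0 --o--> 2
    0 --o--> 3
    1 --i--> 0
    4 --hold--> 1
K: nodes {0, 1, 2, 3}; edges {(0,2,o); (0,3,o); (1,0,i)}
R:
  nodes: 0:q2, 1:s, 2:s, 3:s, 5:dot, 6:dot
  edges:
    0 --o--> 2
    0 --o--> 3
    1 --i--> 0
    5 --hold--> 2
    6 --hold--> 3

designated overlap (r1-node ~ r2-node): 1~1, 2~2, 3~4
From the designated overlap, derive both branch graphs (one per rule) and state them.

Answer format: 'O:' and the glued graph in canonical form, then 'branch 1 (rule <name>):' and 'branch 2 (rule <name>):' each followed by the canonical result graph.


O:
nodes: 0:q1, 1:s, 2:s, 3:dot, 4:dot, 5:q2, 6:s
edges: (1,0,i); (1,5,i); (2,0,i); (3,1,hold); (4,2,hold); (5,2,o); (5,6,o)
branch 1 (rule r1):
nodes: 0:q1, 1:s, 2:s, 5:q2, 6:s
edges: (1,0,i); (1,5,i); (2,0,i); (5,2,o); (5,6,o)
branch 2 (rule r2):
nodes: 0:q1, 1:s, 2:s, 4:dot, 5:q2, 6:s, 7:dot, 8:dot
edges: (1,0,i); (1,5,i); (2,0,i); (4,2,hold); (5,2,o); (5,6,o); (7,2,hold); (8,6,hold)


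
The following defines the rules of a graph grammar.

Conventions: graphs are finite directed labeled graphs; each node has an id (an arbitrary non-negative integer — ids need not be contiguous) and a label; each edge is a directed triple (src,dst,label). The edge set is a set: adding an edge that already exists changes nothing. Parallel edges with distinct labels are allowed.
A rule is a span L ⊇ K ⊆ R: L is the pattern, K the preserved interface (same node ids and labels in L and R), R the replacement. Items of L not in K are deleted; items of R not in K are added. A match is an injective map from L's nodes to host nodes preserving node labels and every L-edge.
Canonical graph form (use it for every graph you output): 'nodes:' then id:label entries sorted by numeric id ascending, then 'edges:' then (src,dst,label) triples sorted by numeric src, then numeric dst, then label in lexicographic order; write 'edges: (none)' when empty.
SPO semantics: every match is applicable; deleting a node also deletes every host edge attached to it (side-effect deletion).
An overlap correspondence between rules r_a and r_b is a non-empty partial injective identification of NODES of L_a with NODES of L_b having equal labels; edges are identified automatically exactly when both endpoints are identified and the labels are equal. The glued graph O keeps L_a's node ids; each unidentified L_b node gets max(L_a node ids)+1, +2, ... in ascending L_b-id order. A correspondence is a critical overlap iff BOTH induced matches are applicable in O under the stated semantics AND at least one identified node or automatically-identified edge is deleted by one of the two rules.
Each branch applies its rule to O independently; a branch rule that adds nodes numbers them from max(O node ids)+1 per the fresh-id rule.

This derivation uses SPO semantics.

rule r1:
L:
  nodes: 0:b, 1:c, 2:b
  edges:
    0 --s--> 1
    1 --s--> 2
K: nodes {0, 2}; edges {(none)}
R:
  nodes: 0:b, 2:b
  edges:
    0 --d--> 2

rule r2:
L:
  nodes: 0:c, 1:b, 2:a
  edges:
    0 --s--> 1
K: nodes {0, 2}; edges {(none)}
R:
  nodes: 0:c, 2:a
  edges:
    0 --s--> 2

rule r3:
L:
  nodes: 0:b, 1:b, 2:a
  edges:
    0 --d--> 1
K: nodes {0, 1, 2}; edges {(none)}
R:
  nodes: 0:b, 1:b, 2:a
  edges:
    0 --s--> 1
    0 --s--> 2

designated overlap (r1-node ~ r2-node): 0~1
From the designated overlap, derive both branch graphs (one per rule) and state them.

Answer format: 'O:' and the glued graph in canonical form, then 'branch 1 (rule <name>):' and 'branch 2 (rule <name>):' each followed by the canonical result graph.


O:
nodes: 0:b, 1:c, 2:b, 3:c, 4:a
edges: (0,1,s); (1,2,s); (3,0,s)
branch 1 (rule r1):
nodes: 0:b, 2:b, 3:c, 4:a
edges: (0,2,d); (3,0,s)
branch 2 (rule r2):
nodes: 1:c, 2:b, 3:c, 4:a
edges: (1,2,s); (3,4,s)


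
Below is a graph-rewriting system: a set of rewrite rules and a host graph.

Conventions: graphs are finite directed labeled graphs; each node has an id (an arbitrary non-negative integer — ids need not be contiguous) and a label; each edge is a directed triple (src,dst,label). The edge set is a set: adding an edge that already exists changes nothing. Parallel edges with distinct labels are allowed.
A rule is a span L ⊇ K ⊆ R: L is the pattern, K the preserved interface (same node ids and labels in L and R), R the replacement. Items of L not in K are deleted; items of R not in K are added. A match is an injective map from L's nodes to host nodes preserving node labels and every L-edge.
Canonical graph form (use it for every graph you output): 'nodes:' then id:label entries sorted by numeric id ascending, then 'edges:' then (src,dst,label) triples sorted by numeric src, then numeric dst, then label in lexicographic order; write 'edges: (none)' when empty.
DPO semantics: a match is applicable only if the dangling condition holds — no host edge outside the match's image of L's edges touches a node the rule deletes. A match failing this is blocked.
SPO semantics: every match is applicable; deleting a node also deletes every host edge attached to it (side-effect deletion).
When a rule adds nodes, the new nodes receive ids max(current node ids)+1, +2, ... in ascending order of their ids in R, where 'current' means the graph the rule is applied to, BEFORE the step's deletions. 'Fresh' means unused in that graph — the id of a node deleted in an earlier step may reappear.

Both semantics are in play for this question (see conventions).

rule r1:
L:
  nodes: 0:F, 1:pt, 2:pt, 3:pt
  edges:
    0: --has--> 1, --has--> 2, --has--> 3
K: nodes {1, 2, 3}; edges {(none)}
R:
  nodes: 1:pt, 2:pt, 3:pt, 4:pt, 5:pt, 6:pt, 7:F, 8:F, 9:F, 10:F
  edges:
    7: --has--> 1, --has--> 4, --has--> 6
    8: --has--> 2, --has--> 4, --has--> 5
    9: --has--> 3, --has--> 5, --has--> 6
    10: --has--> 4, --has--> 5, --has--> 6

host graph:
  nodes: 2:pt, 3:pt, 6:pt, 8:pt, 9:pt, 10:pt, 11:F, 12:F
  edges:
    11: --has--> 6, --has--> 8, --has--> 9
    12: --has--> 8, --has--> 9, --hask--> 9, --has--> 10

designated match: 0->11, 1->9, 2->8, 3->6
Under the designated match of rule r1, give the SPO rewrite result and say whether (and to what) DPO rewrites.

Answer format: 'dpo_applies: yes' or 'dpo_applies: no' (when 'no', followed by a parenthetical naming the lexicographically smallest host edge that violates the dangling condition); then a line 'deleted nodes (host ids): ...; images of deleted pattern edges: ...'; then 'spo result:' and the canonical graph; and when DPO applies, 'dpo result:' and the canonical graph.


dpo_applies: yes
deleted nodes (host ids): 11; images of deleted pattern edges: (11,6,has); (11,8,has); (11,9,has)
spo result:
nodes: 2:pt, 3:pt, 6:pt, 8:pt, 9:pt, 10:pt, 12:F, 13:pt, 14:pt, 15:pt, 16:F, 17:F, 18:F, 19:F
edges: (12,8,has); (12,9,has); (12,9,hask); (12,10,has); (16,9,has); (16,13,has); (16,15,has); (17,8,has); (17,13,has); (17,14,has); (18,6,has); (18,14,has); (18,15,has); (19,13,has); (19,14,has); (19,15,has)
dpo result:
nodes: 2:pt, 3:pt, 6:pt, 8:pt, 9:pt, 10:pt, 12:F, 13:pt, 14:pt, 15:pt, 16:F, 17:F, 18:F, 19:F
edges: (12,8,has); (12,9,has); (12,9,hask); (12,10,has); (16,9,has); (16,13,has); (16,15,has); (17,8,has); (17,13,has); (17,14,has); (18,6,has); (18,14,has); (18,15,has); (19,13,has); (19,14,has); (19,15,has)


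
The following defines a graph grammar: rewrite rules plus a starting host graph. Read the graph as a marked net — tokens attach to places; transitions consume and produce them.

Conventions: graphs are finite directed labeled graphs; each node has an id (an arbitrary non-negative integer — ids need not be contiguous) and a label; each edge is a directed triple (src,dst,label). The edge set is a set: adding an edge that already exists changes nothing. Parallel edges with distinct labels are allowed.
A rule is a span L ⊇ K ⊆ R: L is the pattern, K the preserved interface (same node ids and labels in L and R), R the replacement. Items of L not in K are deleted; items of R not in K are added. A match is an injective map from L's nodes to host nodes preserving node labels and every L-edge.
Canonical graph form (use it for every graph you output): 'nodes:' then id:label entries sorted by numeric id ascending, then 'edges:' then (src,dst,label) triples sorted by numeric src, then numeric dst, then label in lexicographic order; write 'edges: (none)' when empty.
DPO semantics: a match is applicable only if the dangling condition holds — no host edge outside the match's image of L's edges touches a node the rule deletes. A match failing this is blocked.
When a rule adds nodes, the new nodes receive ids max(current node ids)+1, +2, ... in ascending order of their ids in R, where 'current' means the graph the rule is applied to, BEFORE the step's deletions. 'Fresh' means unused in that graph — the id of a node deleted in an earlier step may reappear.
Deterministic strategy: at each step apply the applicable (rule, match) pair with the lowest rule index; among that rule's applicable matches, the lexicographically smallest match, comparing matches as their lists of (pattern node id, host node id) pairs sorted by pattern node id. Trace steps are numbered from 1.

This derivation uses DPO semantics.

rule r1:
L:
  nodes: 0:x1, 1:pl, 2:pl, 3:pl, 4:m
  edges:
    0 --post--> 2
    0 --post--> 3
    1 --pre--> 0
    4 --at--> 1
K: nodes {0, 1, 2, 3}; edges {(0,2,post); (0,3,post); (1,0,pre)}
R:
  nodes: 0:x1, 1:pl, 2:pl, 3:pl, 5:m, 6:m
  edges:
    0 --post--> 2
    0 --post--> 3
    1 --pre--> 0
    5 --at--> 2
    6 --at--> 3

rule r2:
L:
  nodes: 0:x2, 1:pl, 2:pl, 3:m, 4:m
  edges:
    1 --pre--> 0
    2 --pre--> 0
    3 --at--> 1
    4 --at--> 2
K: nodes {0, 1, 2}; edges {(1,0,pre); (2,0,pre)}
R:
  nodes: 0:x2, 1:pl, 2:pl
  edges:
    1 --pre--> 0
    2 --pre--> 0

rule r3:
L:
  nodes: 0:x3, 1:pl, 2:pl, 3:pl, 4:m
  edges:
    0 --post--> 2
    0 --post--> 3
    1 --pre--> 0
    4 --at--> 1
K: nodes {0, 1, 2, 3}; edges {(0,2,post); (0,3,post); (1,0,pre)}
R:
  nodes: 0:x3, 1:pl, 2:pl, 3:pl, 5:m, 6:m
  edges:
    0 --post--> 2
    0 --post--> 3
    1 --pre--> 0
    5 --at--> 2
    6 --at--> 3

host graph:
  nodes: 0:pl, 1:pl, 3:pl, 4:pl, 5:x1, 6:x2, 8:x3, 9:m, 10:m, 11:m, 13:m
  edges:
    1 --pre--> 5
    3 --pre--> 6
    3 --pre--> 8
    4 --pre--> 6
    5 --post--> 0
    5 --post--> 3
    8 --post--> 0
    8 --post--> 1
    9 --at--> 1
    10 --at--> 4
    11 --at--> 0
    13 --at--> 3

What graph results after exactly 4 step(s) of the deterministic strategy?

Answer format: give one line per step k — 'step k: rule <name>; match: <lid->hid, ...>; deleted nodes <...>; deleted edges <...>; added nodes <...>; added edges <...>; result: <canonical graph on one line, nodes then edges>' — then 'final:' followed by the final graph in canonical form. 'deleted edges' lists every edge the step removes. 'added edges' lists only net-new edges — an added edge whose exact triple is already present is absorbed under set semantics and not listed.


step 1: rule r1; match: 0->5, 1->1, 2->0, 3->3, 4->9; deleted nodes 9; deleted edges (9,1,at); added nodes 14, 15; added edges (14,0,at); (15,3,at); result: nodes: 0:pl, 1:pl, 3:pl, 4:pl, 5:x1, 6:x2, 8:x3, 10:m, 11:m, 13:m, 14:m, 15:m edges: (1,5,pre); (3,6,pre); (3,8,pre); (4,6,pre); (5,0,post); (5,3,post); (8,0,post); (8,1,post); (10,4,at); (11,0,at); (13,3,at); (14,0,at); (15,3,at)
step 2: rule r2; match: 0->6, 1->3, 2->4, 3->13, 4->10; deleted nodes 10, 13; deleted edges (10,4,at); (13,3,at); added nodes (none); added edges (none); result: nodes: 0:pl, 1:pl, 3:pl, 4:pl, 5:x1, 6:x2, 8:x3, 11:m, 14:m, 15:m edges: (1,5,pre); (3,6,pre); (3,8,pre); (4,6,pre); (5,0,post); (5,3,post); (8,0,post); (8,1,post); (11,0,at); (14,0,at); (15,3,at)
step 3: rule r3; match: 0->8, 1->3, 2->0, 3->1, 4->15; deleted nodes 15; deleted edges (15,3,at); added nodes 16, 17; added edges (16,0,at); (17,1,at); result: nodes: 0:pl, 1:pl, 3:pl, 4:pl, 5:x1, 6:x2, 8:x3, 11:m, 14:m, 16:m, 17:m edges: (1,5,pre); (3,6,pre); (3,8,pre); (4,6,pre); (5,0,post); (5,3,post); (8,0,post); (8,1,post); (11,0,at); (14,0,at); (16,0,at); (17,1,at)
step 4: rule r1; match: 0->5, 1->1, 2->0, 3->3, 4->17; deleted nodes 17; deleted edges (17,1,at); added nodes 18, 19; added edges (18,0,at); (19,3,at); result: nodes: 0:pl, 1:pl, 3:pl, 4:pl, 5:x1, 6:x2, 8:x3, 11:m, 14:m, 16:m, 18:m, 19:m edges: (1,5,pre); (3,6,pre); (3,8,pre); (4,6,pre); (5,0,post); (5,3,post); (8,0,post); (8,1,post); (11,0,at); (14,0,at); (16,0,at); (18,0,at); (19,3,at)
final:
nodes: 0:pl, 1:pl, 3:pl, 4:pl, 5:x1, 6:x2, 8:x3, 11:m, 14:m, 16:m, 18:m, 19:m
edges: (1,5,pre); (3,6,pre); (3,8,pre); (4,6,pre); (5,0,post); (5,3,post); (8,0,post); (8,1,post); (11,0,at); (14,0,at); (16,0,at); (18,0,at); (19,3,at)


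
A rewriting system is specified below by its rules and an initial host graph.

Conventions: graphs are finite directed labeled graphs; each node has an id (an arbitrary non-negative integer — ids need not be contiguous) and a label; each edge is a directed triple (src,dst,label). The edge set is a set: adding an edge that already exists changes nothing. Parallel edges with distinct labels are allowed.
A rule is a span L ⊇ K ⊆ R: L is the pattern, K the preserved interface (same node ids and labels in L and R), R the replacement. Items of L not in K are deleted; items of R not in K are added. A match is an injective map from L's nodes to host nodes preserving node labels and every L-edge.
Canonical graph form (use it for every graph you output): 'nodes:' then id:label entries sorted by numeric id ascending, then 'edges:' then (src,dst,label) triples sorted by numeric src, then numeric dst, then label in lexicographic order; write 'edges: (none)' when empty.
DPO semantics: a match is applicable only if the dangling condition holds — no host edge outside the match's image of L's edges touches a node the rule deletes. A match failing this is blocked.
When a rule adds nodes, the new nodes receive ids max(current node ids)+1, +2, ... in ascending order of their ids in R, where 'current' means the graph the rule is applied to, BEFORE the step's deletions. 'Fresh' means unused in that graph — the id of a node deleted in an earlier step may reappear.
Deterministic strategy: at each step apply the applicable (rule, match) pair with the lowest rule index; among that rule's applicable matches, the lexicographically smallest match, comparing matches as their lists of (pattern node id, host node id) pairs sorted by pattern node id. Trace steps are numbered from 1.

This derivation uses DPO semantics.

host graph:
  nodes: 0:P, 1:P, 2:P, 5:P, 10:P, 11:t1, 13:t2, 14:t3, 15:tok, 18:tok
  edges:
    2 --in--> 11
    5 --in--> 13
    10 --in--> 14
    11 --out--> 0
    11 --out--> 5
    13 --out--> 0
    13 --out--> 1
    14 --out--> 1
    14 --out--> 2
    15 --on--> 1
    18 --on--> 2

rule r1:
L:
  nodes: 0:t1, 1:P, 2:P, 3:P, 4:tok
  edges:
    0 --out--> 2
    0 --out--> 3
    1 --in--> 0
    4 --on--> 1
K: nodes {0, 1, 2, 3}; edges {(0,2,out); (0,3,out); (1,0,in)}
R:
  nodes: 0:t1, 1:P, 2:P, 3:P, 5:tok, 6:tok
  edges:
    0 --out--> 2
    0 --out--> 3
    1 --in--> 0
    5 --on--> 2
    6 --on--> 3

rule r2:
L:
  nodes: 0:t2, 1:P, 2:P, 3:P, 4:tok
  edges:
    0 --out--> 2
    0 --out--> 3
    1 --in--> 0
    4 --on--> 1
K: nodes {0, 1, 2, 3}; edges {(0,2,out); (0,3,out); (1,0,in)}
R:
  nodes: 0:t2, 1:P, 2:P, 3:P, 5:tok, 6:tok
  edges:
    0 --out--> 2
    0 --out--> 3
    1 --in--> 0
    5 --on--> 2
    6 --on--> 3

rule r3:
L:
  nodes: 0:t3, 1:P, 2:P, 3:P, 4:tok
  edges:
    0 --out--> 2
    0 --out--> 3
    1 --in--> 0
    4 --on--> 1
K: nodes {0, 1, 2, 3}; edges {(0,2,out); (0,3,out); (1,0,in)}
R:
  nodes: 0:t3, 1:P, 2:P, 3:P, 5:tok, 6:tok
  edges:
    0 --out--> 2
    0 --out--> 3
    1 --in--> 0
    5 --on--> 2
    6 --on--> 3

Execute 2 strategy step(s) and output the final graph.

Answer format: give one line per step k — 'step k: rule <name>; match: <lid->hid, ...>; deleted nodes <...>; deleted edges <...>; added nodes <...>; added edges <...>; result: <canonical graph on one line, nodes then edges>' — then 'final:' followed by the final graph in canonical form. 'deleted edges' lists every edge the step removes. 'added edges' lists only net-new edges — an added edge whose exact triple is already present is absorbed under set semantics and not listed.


step 1: rule r1; match: 0->11, 1->2, 2->0, 3->5, 4->18; deleted nodes 18; deleted edges (18,2,on); added nodes 19, 20; added edges (19,0,on); (20,5,on); result: nodes: 0:P, 1:P, 2:P, 5:P, 10:P, 11:t1, 13:t2, 14:t3, 15:tok, 19:tok, 20:tok edges: (2,11,in); (5,13,in); (10,14,in); (11,0,out); (11,5,out); (13,0,out); (13,1,out); (14,1,out); (14,2,out); (15,1,on); (19,0,on); (20,5,on)
step 2: rule r2; match: 0->13, 1->5, 2->0, 3->1, 4->20; deleted nodes 20; deleted edges (20,5,on); added nodes 21, 22; added edges (21,0,on); (22,1,on); result: nodes: 0:P, 1:P, 2:P, 5:P, 10:P, 11:t1, 13:t2, 14:t3, 15:tok, 19:tok, 21:tok, 22:tok edges: (2,11,in); (5,13,in); (10,14,in); (11,0,out); (11,5,out); (13,0,out); (13,1,out); (14,1,out); (14,2,out); (15,1,on); (19,0,on); (21,0,on); (22,1,on)
final:
nodes: 0:P, 1:P, 2:P, 5:P, 10:P, 11:t1, 13:t2, 14:t3, 15:tok, 19:tok, 21:tok, 22:tok
edges: (2,11,in); (5,13,in); (10,14,in); (11,0,out); (11,5,out); (13,0,out); (13,1,out); (14,1,out); (14,2,out); (15,1,on); (19,0,on); (21,0,on); (22,1,on)


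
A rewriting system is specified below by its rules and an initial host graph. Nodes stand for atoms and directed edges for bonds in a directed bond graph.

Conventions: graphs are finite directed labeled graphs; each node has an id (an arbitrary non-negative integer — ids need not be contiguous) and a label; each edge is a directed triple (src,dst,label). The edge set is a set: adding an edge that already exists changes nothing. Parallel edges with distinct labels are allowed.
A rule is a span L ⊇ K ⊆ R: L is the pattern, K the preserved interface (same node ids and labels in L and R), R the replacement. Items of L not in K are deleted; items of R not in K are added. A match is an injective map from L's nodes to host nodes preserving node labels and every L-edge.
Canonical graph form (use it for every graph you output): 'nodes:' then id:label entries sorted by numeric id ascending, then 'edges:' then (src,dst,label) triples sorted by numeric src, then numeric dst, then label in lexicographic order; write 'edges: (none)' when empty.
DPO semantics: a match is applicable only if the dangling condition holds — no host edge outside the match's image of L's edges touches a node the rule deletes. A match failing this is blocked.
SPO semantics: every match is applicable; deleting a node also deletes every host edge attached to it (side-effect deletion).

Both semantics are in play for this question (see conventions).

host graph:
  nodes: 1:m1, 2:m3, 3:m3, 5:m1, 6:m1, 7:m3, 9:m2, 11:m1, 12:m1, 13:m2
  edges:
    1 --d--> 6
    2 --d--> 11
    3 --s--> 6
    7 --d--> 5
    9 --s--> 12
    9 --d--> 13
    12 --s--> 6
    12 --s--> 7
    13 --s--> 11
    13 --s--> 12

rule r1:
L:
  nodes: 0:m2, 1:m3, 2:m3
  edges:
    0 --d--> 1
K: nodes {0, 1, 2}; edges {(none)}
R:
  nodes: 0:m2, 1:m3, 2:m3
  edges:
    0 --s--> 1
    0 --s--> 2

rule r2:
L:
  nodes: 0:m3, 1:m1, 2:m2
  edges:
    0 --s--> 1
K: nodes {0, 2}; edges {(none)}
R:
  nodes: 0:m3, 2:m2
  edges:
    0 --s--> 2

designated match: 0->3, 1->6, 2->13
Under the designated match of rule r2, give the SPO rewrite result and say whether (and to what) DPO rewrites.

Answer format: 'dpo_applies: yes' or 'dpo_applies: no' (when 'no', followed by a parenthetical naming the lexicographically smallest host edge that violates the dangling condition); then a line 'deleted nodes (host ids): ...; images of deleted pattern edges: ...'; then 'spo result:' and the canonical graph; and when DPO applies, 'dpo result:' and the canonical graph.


dpo_applies: no
(the rule deletes node 6, which keeps host edge (1,6,d) outside the match image — the dangling condition fails, DPO blocks; SPO proceeds and side-deletes such edges)
deleted nodes (host ids): 6; images of deleted pattern edges: (3,6,s)
spo result:
nodes: 1:m1, 2:m3, 3:m3, 5:m1, 7:m3, 9:m2, 11:m1, 12:m1, 13:m2
edges: (2,11,d); (3,13,s); (7,5,d); (9,12,s); (9,13,d); (12,7,s); (13,11,s); (13,12,s)


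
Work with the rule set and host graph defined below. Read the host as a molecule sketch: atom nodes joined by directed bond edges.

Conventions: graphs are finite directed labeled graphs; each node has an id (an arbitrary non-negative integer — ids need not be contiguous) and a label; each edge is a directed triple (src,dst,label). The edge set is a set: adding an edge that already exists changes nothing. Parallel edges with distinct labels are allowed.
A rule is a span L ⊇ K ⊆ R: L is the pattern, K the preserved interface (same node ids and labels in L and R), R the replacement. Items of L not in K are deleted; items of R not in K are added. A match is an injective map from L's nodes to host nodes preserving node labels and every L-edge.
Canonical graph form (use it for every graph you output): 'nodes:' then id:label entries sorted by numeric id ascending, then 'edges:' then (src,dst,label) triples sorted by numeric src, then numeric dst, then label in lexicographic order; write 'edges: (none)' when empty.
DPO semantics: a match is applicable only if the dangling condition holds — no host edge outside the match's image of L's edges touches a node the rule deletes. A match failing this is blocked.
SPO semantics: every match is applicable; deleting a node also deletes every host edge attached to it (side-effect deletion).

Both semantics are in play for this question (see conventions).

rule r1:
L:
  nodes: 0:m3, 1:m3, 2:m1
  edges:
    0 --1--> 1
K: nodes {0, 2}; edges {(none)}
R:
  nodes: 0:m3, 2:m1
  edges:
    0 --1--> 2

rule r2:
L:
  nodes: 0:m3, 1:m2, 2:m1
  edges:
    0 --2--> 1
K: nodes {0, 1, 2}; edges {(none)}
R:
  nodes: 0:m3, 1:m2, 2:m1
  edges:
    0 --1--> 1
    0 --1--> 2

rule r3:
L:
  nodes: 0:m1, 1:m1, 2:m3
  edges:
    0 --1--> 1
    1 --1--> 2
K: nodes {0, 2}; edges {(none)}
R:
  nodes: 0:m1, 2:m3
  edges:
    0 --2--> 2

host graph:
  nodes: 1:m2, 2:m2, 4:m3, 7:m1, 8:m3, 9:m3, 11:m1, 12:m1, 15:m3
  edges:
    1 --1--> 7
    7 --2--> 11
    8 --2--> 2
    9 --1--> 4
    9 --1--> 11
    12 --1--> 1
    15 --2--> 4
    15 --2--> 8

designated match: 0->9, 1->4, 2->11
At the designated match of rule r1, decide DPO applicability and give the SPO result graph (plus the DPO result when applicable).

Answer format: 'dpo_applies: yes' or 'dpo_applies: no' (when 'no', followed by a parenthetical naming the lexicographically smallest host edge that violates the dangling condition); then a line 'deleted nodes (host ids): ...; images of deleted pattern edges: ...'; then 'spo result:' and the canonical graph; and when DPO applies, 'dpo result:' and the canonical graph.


dpo_applies: no
(the rule deletes node 4, which keeps host edge (15,4,2) outside the match image — the dangling condition fails, DPO blocks; SPO proceeds and side-deletes such edges)
deleted nodes (host ids): 4; images of deleted pattern edges: (9,4,1)
spo result:
nodes: 1:m2, 2:m2, 7:m1, 8:m3, 9:m3, 11:m1, 12:m1, 15:m3
edges: (1,7,1); (7,11,2); (8,2,2); (9,11,1); (12,1,1); (15,8,2)
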